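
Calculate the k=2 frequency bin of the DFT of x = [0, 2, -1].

X[2] = Σ(n=0 to 2) x[n] · ω_3^(2n) where ω_3 = e^(-2πi/3)
= (0)·ω_3^0 + (2)·ω_3^2 + (-1)·ω_3^4

X[2] = -0.5000+2.5981i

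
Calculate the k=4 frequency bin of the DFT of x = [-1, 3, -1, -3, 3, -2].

X[4] = Σ(n=0 to 5) x[n] · ω_6^(4n) where ω_6 = e^(-2πi/6)
= (-1)·ω_6^0 + (3)·ω_6^4 + (-1)·ω_6^8 + (-3)·ω_6^12 + (3)·ω_6^16 + (-2)·ω_6^20

X[4] = -5.5000+7.7942i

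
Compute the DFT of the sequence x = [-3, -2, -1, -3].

X[k] = Σ(n=0 to 3) x[n] · ω_4^(nk)
where ω_4 = e^(-2πi/4)

Computing each X[k]:
X[0] = -9
X[1] = -2-1i
X[2] = 1
X[3] = -2+1i

X = [-9, -2-1i, 1, -2+1i]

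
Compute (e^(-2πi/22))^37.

Since ω_22^22 = 1, powers reduce modulo 22.
37 mod 22 = 15
So ω_22^37 = ω_22^15 = e^(-2πi·15/22)

ω_22^37 = ω_22^15 = -0.4154+0.9096i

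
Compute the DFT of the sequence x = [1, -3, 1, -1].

X[k] = Σ(n=0 to 3) x[n] · ω_4^(nk)
where ω_4 = e^(-2πi/4)

Computing each X[k]:
X[0] = -2
X[1] = 2i
X[2] = 6
X[3] = -2i

X = [-2, 2i, 6, -2i]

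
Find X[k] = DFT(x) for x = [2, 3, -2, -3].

X[k] = Σ(n=0 to 3) x[n] · ω_4^(nk)
where ω_4 = e^(-2πi/4)

Computing each X[k]:
X[0] = 0
X[1] = 4-6i
X[2] = 0
X[3] = 4+6i

X = [0, 4-6i, 0, 4+6i]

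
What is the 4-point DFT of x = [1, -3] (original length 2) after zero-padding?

Original 2-point DFT: [-2, 4]
Zero-padded 4-point DFT provides frequency interpolation.

DFT_4([x, 0, ...]) = [-2, 1+3i, 4, 1-3i]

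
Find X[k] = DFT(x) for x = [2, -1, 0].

X[k] = Σ(n=0 to 2) x[n] · ω_3^(nk)
where ω_3 = e^(-2πi/3)

Computing each X[k]:
X[0] = 1
X[1] = 2.5000+0.8660i
X[2] = 2.5000-0.8660i

X = [1, 2.5000+0.8660i, 2.5000-0.8660i]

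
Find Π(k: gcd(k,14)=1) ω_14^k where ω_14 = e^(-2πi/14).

The primitive 14th roots of unity are ω_14^k for k coprime to 14: k ∈ {1, 3, 5, 9, 11, 13}
Their product equals the constant term of the cyclotomic polynomial Φ_14(x) up to sign.
For n ≥ 3, the product of all primitive nth roots of unity is 1. (For n=1 it is 1; for n=2 it is -1.)

1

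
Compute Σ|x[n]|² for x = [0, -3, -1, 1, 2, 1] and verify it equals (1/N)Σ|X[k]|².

Time domain:
Σ|x[n]|² = |0|² + |-3|² + |-1|² + |1|² + |2|² + |1|² = 16.0000

Frequency domain:
(1/6)Σ|X[k]|² = (1/6)(|0|² + |-2.5000+6.0622i|² + |1.5000+0.8660i|² + |2|² + |1.5000-0.8660i|² + |-2.5000-6.0622i|²) = (1/6)·96.0000 = 16.0000

Both sides agree, confirming Parseval's theorem.

Σ|x[n]|² = (1/N)Σ|X[k]|² = 16.0000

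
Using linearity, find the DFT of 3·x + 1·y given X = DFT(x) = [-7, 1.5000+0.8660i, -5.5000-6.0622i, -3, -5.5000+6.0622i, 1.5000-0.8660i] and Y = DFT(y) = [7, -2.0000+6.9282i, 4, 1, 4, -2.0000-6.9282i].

By linearity: DFT(3x + 1y) = 3·DFT(x) + 1·DFT(y)
= 3·[-7, 1.5000+0.8660i, -5.5000-6.0622i, -3, -5.5000+6.0622i, 1.5000-0.8660i] + 1·[7, -2.0000+6.9282i, 4, 1, 4, -2.0000-6.9282i]

Computing element-wise:
Z[0] = 3·(-7) + 1·(7) = -14
Z[1] = 3·(1.5000+0.8660i) + 1·(-2.0000+6.9282i) = 2.5000+9.5262i
Z[2] = 3·(-5.5000-6.0622i) + 1·(4) = -12.5000-18.1866i
Z[3] = 3·(-3) + 1·(1) = -8
Z[4] = 3·(-5.5000+6.0622i) + 1·(4) = -12.5000+18.1866i
Z[5] = 3·(1.5000-0.8660i) + 1·(-2.0000-6.9282i) = 2.5000-9.5262i

DFT(3x + 1y) = 3·X + 1·Y = [-14, 2.5000+9.5262i, -12.5000-18.1866i, -8, -12.5000+18.1866i, 2.5000-9.5262i]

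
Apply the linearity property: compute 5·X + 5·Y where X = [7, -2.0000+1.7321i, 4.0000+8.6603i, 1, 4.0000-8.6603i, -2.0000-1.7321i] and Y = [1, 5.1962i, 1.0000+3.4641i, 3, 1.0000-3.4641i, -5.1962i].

By linearity: DFT(5x + 5y) = 5·DFT(x) + 5·DFT(y)
= 5·[7, -2.0000+1.7321i, 4.0000+8.6603i, 1, 4.0000-8.6603i, -2.0000-1.7321i] + 5·[1, 5.1962i, 1.0000+3.4641i, 3, 1.0000-3.4641i, -5.1962i]

Computing element-wise:
Z[0] = 5·(7) + 5·(1) = 40
Z[1] = 5·(-2.0000+1.7321i) + 5·(5.1962i) = -10.0000+34.6415i
Z[2] = 5·(4.0000+8.6603i) + 5·(1.0000+3.4641i) = 25.0000+60.6220i
Z[3] = 5·(1) + 5·(3) = 20
Z[4] = 5·(4.0000-8.6603i) + 5·(1.0000-3.4641i) = 25.0000-60.6220i
Z[5] = 5·(-2.0000-1.7321i) + 5·(-5.1962i) = -10.0000-34.6415i

DFT(5x + 5y) = 5·X + 5·Y = [40, -10.0000+34.6415i, 25.0000+60.6220i, 20, 25.0000-60.6220i, -10.0000-34.6415i]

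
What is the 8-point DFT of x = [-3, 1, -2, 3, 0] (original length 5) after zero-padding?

Original 5-point DFT: [-1, -3.5000+1.9879i, -3.5000-5.3431i, -3.5000+5.3431i, -3.5000-1.9879i]
Zero-padded 8-point DFT provides frequency interpolation.

DFT_8([x, 0, ...]) = [-1, -4.4142-0.8284i, -1+2i, -1.5858-4.8284i, -9, -1.5858+4.8284i, -1-2i, -4.4142+0.8284i]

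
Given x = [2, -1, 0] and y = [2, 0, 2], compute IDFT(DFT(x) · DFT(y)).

(x ⊛ y)[n] = Σ(m=0 to 2) x[m] · y[(n-m) mod 3]

Computing each output sample:
(x ⊛ y)[0] = 2
(x ⊛ y)[1] = -2
(x ⊛ y)[2] = 4

x ⊛ y = [2, -2, 4]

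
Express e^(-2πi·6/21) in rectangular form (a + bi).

ω_21^6 = e^(-2πi·6/21)
= cos(-2π·6/21) + i·sin(-2π·6/21)
= cos(-12π/21) + i·sin(-12π/21)

ω_21^6 = cos(-12π/21) + i·sin(-12π/21) = -0.2225-0.9749i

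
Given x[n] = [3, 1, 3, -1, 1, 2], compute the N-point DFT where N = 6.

X[k] = Σ(n=0 to 5) x[n] · ω_6^(nk)
where ω_6 = e^(-2πi/6)

Computing each X[k]:
X[0] = 9
X[1] = 3.5000-0.8660i
X[2] = -1.5000+2.5981i
X[3] = 5
X[4] = -1.5000-2.5981i
X[5] = 3.5000+0.8660i

X = [9, 3.5000-0.8660i, -1.5000+2.5981i, 5, -1.5000-2.5981i, 3.5000+0.8660i]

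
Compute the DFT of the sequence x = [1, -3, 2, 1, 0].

X[k] = Σ(n=0 to 4) x[n] · ω_5^(nk)
where ω_5 = e^(-2πi/5)

Computing each X[k]:
X[0] = 1
X[1] = -2.3541+2.2654i
X[2] = 4.3541+2.7144i
X[3] = 4.3541-2.7144i
X[4] = -2.3541-2.2654i

X = [1, -2.3541+2.2654i, 4.3541+2.7144i, 4.3541-2.7144i, -2.3541-2.2654i]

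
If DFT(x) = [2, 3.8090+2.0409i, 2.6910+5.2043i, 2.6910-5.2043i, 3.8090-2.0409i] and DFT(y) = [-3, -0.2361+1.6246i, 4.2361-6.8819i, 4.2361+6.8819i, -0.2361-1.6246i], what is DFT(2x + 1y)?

By linearity: DFT(2x + 1y) = 2·DFT(x) + 1·DFT(y)
= 2·[2, 3.8090+2.0409i, 2.6910+5.2043i, 2.6910-5.2043i, 3.8090-2.0409i] + 1·[-3, -0.2361+1.6246i, 4.2361-6.8819i, 4.2361+6.8819i, -0.2361-1.6246i]

Computing element-wise:
Z[0] = 2·(2) + 1·(-3) = 1
Z[1] = 2·(3.8090+2.0409i) + 1·(-0.2361+1.6246i) = 7.3819+5.7064i
Z[2] = 2·(2.6910+5.2043i) + 1·(4.2361-6.8819i) = 9.6181+3.5267i
Z[3] = 2·(2.6910-5.2043i) + 1·(4.2361+6.8819i) = 9.6181-3.5267i
Z[4] = 2·(3.8090-2.0409i) + 1·(-0.2361-1.6246i) = 7.3819-5.7064i

DFT(2x + 1y) = 2·X + 1·Y = [1, 7.3819+5.7064i, 9.6181+3.5267i, 9.6181-3.5267i, 7.3819-5.7064i]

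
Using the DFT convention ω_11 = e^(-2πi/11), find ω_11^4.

ω_11^4 = e^(-2πi·4/11)
= cos(-2π·4/11) + i·sin(-2π·4/11)
= cos(-8π/11) + i·sin(-8π/11)

ω_11^4 = cos(-8π/11) + i·sin(-8π/11) = -0.6549-0.7557i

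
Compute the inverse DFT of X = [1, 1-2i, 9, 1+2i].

x[n] = (1/4) Σ(k=0 to 3) X[k] · e^(2πikn/4)

Computing each x[n]:
x[0] = 3
x[1] = -1
x[2] = 2
x[3] = -3

x = [3, -1, 2, -3]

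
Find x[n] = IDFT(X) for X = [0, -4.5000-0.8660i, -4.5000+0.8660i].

x[n] = (1/3) Σ(k=0 to 2) X[k] · e^(2πikn/3)

Computing each x[n]:
x[0] = -3
x[1] = 2
x[2] = 1

x = [-3, 2, 1]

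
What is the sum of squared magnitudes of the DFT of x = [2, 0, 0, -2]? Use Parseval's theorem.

Parseval: Σ|x[n]|² = (1/N)Σ|X[k]|², so Σ|X[k]|² = N·Σ|x[n]|² = 4·8.0000

Σ|X[k]|² = N·Σ|x[n]|² = 4·8.0000 = 32.0000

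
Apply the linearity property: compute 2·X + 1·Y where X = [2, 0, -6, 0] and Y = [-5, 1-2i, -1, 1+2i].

By linearity: DFT(2x + 1y) = 2·DFT(x) + 1·DFT(y)
= 2·[2, 0, -6, 0] + 1·[-5, 1-2i, -1, 1+2i]

Computing element-wise:
Z[0] = 2·(2) + 1·(-5) = -1
Z[1] = 2·(0) + 1·(1-2i) = 1-2i
Z[2] = 2·(-6) + 1·(-1) = -13
Z[3] = 2·(0) + 1·(1+2i) = 1+2i

DFT(2x + 1y) = 2·X + 1·Y = [-1, 1-2i, -13, 1+2i]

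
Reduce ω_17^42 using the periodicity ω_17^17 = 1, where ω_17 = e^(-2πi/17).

Since ω_17^17 = 1, powers reduce modulo 17.
42 mod 17 = 8
So ω_17^42 = ω_17^8 = e^(-2πi·8/17)

ω_17^42 = ω_17^8 = -0.9830-0.1837i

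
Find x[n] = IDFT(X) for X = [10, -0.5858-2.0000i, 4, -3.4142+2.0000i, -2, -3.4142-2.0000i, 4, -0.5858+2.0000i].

x[n] = (1/8) Σ(k=0 to 7) X[k] · e^(2πikn/8)

Computing each x[n]:
x[0] = 1
x[1] = 2
x[2] = 1
x[3] = 1
x[4] = 3
x[5] = 1
x[6] = -1
x[7] = 2

x = [1, 2, 1, 1, 3, 1, -1, 2]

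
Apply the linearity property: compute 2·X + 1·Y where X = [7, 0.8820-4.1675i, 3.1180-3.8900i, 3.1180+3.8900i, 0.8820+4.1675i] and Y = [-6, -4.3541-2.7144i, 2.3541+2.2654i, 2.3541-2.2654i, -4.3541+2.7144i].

By linearity: DFT(2x + 1y) = 2·DFT(x) + 1·DFT(y)
= 2·[7, 0.8820-4.1675i, 3.1180-3.8900i, 3.1180+3.8900i, 0.8820+4.1675i] + 1·[-6, -4.3541-2.7144i, 2.3541+2.2654i, 2.3541-2.2654i, -4.3541+2.7144i]

Computing element-wise:
Z[0] = 2·(7) + 1·(-6) = 8
Z[1] = 2·(0.8820-4.1675i) + 1·(-4.3541-2.7144i) = -2.5901-11.0494i
Z[2] = 2·(3.1180-3.8900i) + 1·(2.3541+2.2654i) = 8.5901-5.5146i
Z[3] = 2·(3.1180+3.8900i) + 1·(2.3541-2.2654i) = 8.5901+5.5146i
Z[4] = 2·(0.8820+4.1675i) + 1·(-4.3541+2.7144i) = -2.5901+11.0494i

DFT(2x + 1y) = 2·X + 1·Y = [8, -2.5901-11.0494i, 8.5901-5.5146i, 8.5901+5.5146i, -2.5901+11.0494i]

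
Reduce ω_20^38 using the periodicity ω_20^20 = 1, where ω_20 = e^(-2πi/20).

Since ω_20^20 = 1, powers reduce modulo 20.
38 mod 20 = 18
So ω_20^38 = ω_20^18 = e^(-2πi·18/20)

ω_20^38 = ω_20^18 = 0.8090+0.5878i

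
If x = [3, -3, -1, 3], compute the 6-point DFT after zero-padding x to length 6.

Original 4-point DFT: [2, 4+6i, 2, 4-6i]
Zero-padded 6-point DFT provides frequency interpolation.

DFT_6([x, 0, ...]) = [2, -1.0000+3.4641i, 8.0000+1.7321i, 2, 8.0000-1.7321i, -1.0000-3.4641i]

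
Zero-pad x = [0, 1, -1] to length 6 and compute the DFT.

Original 3-point DFT: [0, -1.7321i, 1.7321i]
Zero-padded 6-point DFT provides frequency interpolation.

DFT_6([x, 0, ...]) = [0, 1, -1.7321i, -2, 1.7321i, 1]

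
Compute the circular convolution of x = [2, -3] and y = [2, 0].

(x ⊛ y)[n] = Σ(m=0 to 1) x[m] · y[(n-m) mod 2]

Computing each output sample:
(x ⊛ y)[0] = 4
(x ⊛ y)[1] = -6

x ⊛ y = [4, -6]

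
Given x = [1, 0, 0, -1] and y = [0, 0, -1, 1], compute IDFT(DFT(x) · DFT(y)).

(x ⊛ y)[n] = Σ(m=0 to 3) x[m] · y[(n-m) mod 4]

Computing each output sample:
(x ⊛ y)[0] = 0
(x ⊛ y)[1] = 1
(x ⊛ y)[2] = -2
(x ⊛ y)[3] = 1

x ⊛ y = [0, 1, -2, 1]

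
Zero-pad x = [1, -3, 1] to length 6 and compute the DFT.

Original 3-point DFT: [-1, 2.0000+3.4641i, 2.0000-3.4641i]
Zero-padded 6-point DFT provides frequency interpolation.

DFT_6([x, 0, ...]) = [-1, -1.0000+1.7321i, 2.0000+3.4641i, 5, 2.0000-3.4641i, -1.0000-1.7321i]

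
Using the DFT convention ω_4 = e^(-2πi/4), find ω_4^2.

ω_4^2 = e^(-2πi·2/4)
= cos(-2π·2/4) + i·sin(-2π·2/4)
= cos(-4π/4) + i·sin(-4π/4)

ω_4^2 = cos(-4π/4) + i·sin(-4π/4) = -1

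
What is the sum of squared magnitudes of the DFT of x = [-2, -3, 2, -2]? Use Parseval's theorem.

Parseval: Σ|x[n]|² = (1/N)Σ|X[k]|², so Σ|X[k]|² = N·Σ|x[n]|² = 4·21.0000

Σ|X[k]|² = N·Σ|x[n]|² = 4·21.0000 = 84.0000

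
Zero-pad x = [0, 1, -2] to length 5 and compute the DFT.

Original 3-point DFT: [-1, 0.5000-2.5981i, 0.5000+2.5981i]
Zero-padded 5-point DFT provides frequency interpolation.

DFT_5([x, 0, ...]) = [-1, 1.9271+0.2245i, -1.4271-2.4899i, -1.4271+2.4899i, 1.9271-0.2245i]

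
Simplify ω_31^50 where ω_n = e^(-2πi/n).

Since ω_31^31 = 1, powers reduce modulo 31.
50 mod 31 = 19
So ω_31^50 = ω_31^19 = e^(-2πi·19/31)

ω_31^50 = ω_31^19 = -0.7588+0.6514i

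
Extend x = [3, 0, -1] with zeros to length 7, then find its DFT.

Original 3-point DFT: [2, 3.5000-0.8660i, 3.5000+0.8660i]
Zero-padded 7-point DFT provides frequency interpolation.

DFT_7([x, 0, ...]) = [2, 3.2225+0.9749i, 3.9010-0.4339i, 2.3765-0.7818i, 2.3765+0.7818i, 3.9010+0.4339i, 3.2225-0.9749i]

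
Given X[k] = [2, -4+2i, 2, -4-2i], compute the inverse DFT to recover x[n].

x[n] = (1/4) Σ(k=0 to 3) X[k] · e^(2πikn/4)

Computing each x[n]:
x[0] = -1
x[1] = -1
x[2] = 3
x[3] = 1

x = [-1, -1, 3, 1]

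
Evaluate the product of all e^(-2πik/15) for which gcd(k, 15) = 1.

The primitive 15th roots of unity are ω_15^k for k coprime to 15: k ∈ {1, 2, 4, 7, 8, 11, 13, 14}
Their product equals the constant term of the cyclotomic polynomial Φ_15(x) up to sign.
For n ≥ 3, the product of all primitive nth roots of unity is 1. (For n=1 it is 1; for n=2 it is -1.)

1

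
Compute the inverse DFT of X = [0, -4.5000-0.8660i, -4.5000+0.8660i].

x[n] = (1/3) Σ(k=0 to 2) X[k] · e^(2πikn/3)

Computing each x[n]:
x[0] = -3
x[1] = 2
x[2] = 1

x = [-3, 2, 1]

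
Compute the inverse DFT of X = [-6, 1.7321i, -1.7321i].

x[n] = (1/3) Σ(k=0 to 2) X[k] · e^(2πikn/3)

Computing each x[n]:
x[0] = -2
x[1] = -3
x[2] = -1

x = [-2, -3, -1]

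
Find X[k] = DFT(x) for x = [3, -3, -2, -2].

X[k] = Σ(n=0 to 3) x[n] · ω_4^(nk)
where ω_4 = e^(-2πi/4)

Computing each X[k]:
X[0] = -4
X[1] = 5+1i
X[2] = 6
X[3] = 5-1i

X = [-4, 5+1i, 6, 5-1i]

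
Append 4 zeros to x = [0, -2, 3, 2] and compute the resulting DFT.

Original 4-point DFT: [3, -3+4i, 3, -3-4i]
Zero-padded 8-point DFT provides frequency interpolation.

DFT_8([x, 0, ...]) = [3, -2.8284-3.0000i, -3+4i, 2.8284+3.0000i, 3, 2.8284-3.0000i, -3-4i, -2.8284+3.0000i]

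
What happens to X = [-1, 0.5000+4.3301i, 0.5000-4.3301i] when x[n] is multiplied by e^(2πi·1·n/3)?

Modulation property: DFT(ω_3^(-1n)·x[n]) = X[(k-1) mod 3], so circularly shift X by 1 positions.

X[k-1] = [0.5000-4.3301i, -1, 0.5000+4.3301i]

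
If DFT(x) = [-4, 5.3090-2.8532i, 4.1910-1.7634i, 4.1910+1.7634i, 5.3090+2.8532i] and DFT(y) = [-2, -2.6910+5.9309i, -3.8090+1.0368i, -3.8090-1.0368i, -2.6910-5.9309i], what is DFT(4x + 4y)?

By linearity: DFT(4x + 4y) = 4·DFT(x) + 4·DFT(y)
= 4·[-4, 5.3090-2.8532i, 4.1910-1.7634i, 4.1910+1.7634i, 5.3090+2.8532i] + 4·[-2, -2.6910+5.9309i, -3.8090+1.0368i, -3.8090-1.0368i, -2.6910-5.9309i]

Computing element-wise:
Z[0] = 4·(-4) + 4·(-2) = -24
Z[1] = 4·(5.3090-2.8532i) + 4·(-2.6910+5.9309i) = 10.4720+12.3108i
Z[2] = 4·(4.1910-1.7634i) + 4·(-3.8090+1.0368i) = 1.5280-2.9064i
Z[3] = 4·(4.1910+1.7634i) + 4·(-3.8090-1.0368i) = 1.5280+2.9064i
Z[4] = 4·(5.3090+2.8532i) + 4·(-2.6910-5.9309i) = 10.4720-12.3108i

DFT(4x + 4y) = 4·X + 4·Y = [-24, 10.4720+12.3108i, 1.5280-2.9064i, 1.5280+2.9064i, 10.4720-12.3108i]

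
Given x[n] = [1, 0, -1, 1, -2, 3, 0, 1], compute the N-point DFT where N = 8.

X[k] = Σ(n=0 to 7) x[n] · ω_8^(nk)
where ω_8 = e^(-2πi/8)

Computing each X[k]:
X[0] = 3
X[1] = 0.8787+3.1213i
X[2] = -1i
X[3] = 5.1213+1.1213i
X[4] = -7
X[5] = 5.1213-1.1213i
X[6] = 1i
X[7] = 0.8787-3.1213i

X = [3, 0.8787+3.1213i, -1i, 5.1213+1.1213i, -7, 5.1213-1.1213i, 1i, 0.8787-3.1213i]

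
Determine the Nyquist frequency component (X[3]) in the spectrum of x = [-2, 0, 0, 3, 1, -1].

X[3] = Σ(n=0 to 5) x[n] · ω_6^(3n) where ω_6 = e^(-2πi/6)
= (-2)·ω_6^0 + (0)·ω_6^3 + (0)·ω_6^6 + (3)·ω_6^9 + (1)·ω_6^12 + (-1)·ω_6^15

X[3] = -3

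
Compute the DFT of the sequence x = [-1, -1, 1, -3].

X[k] = Σ(n=0 to 3) x[n] · ω_4^(nk)
where ω_4 = e^(-2πi/4)

Computing each X[k]:
X[0] = -4
X[1] = -2-2i
X[2] = 4
X[3] = -2+2i

X = [-4, -2-2i, 4, -2+2i]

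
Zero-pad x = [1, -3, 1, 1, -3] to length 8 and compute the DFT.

Original 5-point DFT: [-3, -2.4721, 6.4721, 6.4721, -2.4721]
Zero-padded 8-point DFT provides frequency interpolation.

DFT_8([x, 0, ...]) = [-3, 1.1716+0.4142i, -3+4i, 6.8284+2.4142i, 1, 6.8284-2.4142i, -3-4i, 1.1716-0.4142i]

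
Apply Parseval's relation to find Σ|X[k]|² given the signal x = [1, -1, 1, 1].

Parseval: Σ|x[n]|² = (1/N)Σ|X[k]|², so Σ|X[k]|² = N·Σ|x[n]|² = 4·4.0000

Σ|X[k]|² = N·Σ|x[n]|² = 4·4.0000 = 16.0000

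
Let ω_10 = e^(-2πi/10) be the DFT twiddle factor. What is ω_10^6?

ω_10^6 = e^(-2πi·6/10)
= cos(-2π·6/10) + i·sin(-2π·6/10)
= cos(-12π/10) + i·sin(-12π/10)

ω_10^6 = cos(-12π/10) + i·sin(-12π/10) = -0.8090+0.5878i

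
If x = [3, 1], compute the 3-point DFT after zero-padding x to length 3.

Original 2-point DFT: [4, 2]
Zero-padded 3-point DFT provides frequency interpolation.

DFT_3([x, 0, ...]) = [4, 2.5000-0.8660i, 2.5000+0.8660i]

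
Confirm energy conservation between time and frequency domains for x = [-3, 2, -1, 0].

Time domain:
Σ|x[n]|² = |-3|² + |2|² + |-1|² + |0|² = 14.0000

Frequency domain:
(1/4)Σ|X[k]|² = (1/4)(|-2|² + |-2-2i|² + |-6|² + |-2+2i|²) = (1/4)·56.0000 = 14.0000

Both sides agree, confirming Parseval's theorem.

Σ|x[n]|² = (1/N)Σ|X[k]|² = 14.0000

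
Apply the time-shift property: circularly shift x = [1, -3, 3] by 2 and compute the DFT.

Time shift by 2: X_shifted[k] = ω_3^(2k) · X[k]
Shifted x = [-3, 3, 1]

DFT(x[n-2]) = [1, -5.0000-1.7321i, -5.0000+1.7321i]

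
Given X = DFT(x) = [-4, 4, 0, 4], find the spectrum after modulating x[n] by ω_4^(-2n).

Modulation property: DFT(ω_4^(-2n)·x[n]) = X[(k-2) mod 4], so circularly shift X by 2 positions.

X[k-2] = [0, 4, -4, 4]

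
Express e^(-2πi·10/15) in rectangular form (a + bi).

ω_15^10 = e^(-2πi·10/15)
= cos(-2π·10/15) + i·sin(-2π·10/15)
= cos(-20π/15) + i·sin(-20π/15)

ω_15^10 = cos(-20π/15) + i·sin(-20π/15) = -0.5000+0.8660i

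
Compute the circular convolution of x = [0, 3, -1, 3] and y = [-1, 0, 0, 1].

(x ⊛ y)[n] = Σ(m=0 to 3) x[m] · y[(n-m) mod 4]

Computing each output sample:
(x ⊛ y)[0] = 3
(x ⊛ y)[1] = -4
(x ⊛ y)[2] = 4
(x ⊛ y)[3] = -3

x ⊛ y = [3, -4, 4, -3]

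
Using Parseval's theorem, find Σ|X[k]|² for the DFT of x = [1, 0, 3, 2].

Parseval: Σ|x[n]|² = (1/N)Σ|X[k]|², so Σ|X[k]|² = N·Σ|x[n]|² = 4·14.0000

Σ|X[k]|² = N·Σ|x[n]|² = 4·14.0000 = 56.0000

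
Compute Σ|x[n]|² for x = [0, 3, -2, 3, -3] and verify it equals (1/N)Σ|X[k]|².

Time domain:
Σ|x[n]|² = |0|² + |3|² + |-2|² + |3|² + |-3|² = 31.0000

Frequency domain:
(1/5)Σ|X[k]|² = (1/5)(|1|² + |-0.8090-2.7674i|² + |0.3090-8.2820i|² + |0.3090+8.2820i|² + |-0.8090+2.7674i|²) = (1/5)·155.0000 = 31.0000

Both sides agree, confirming Parseval's theorem.

Σ|x[n]|² = (1/N)Σ|X[k]|² = 31.0000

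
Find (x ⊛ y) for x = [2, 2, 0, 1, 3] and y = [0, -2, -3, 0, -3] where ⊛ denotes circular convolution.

(x ⊛ y)[n] = Σ(m=0 to 4) x[m] · y[(n-m) mod 5]

Computing each output sample:
(x ⊛ y)[0] = -15
(x ⊛ y)[1] = -13
(x ⊛ y)[2] = -13
(x ⊛ y)[3] = -15
(x ⊛ y)[4] = -8

x ⊛ y = [-15, -13, -13, -15, -8]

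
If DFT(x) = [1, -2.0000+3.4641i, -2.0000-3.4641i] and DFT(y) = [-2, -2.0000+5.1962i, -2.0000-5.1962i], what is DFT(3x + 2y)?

By linearity: DFT(3x + 2y) = 3·DFT(x) + 2·DFT(y)
= 3·[1, -2.0000+3.4641i, -2.0000-3.4641i] + 2·[-2, -2.0000+5.1962i, -2.0000-5.1962i]

Computing element-wise:
Z[0] = 3·(1) + 2·(-2) = -1
Z[1] = 3·(-2.0000+3.4641i) + 2·(-2.0000+5.1962i) = -10.0000+20.7847i
Z[2] = 3·(-2.0000-3.4641i) + 2·(-2.0000-5.1962i) = -10.0000-20.7847i

DFT(3x + 2y) = 3·X + 2·Y = [-1, -10.0000+20.7847i, -10.0000-20.7847i]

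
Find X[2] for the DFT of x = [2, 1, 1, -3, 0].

X[2] = Σ(n=0 to 4) x[n] · ω_5^(2n) where ω_5 = e^(-2πi/5)
= (2)·ω_5^0 + (1)·ω_5^2 + (1)·ω_5^4 + (-3)·ω_5^6 + (0)·ω_5^8

X[2] = 0.5729+3.2164i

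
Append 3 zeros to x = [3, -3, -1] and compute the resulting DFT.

Original 3-point DFT: [-1, 5.0000+1.7321i, 5.0000-1.7321i]
Zero-padded 6-point DFT provides frequency interpolation.

DFT_6([x, 0, ...]) = [-1, 2.0000+3.4641i, 5.0000+1.7321i, 5, 5.0000-1.7321i, 2.0000-3.4641i]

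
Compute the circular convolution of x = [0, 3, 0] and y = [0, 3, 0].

(x ⊛ y)[n] = Σ(m=0 to 2) x[m] · y[(n-m) mod 3]

Computing each output sample:
(x ⊛ y)[0] = 0
(x ⊛ y)[1] = 0
(x ⊛ y)[2] = 9

x ⊛ y = [0, 0, 9]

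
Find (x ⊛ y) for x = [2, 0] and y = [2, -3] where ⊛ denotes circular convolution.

(x ⊛ y)[n] = Σ(m=0 to 1) x[m] · y[(n-m) mod 2]

Computing each output sample:
(x ⊛ y)[0] = 4
(x ⊛ y)[1] = -6

x ⊛ y = [4, -6]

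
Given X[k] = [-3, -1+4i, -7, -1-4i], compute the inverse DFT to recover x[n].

x[n] = (1/4) Σ(k=0 to 3) X[k] · e^(2πikn/4)

Computing each x[n]:
x[0] = -3
x[1] = -1
x[2] = -2
x[3] = 3

x = [-3, -1, -2, 3]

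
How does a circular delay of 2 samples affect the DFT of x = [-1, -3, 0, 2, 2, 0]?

Time shift by 2: X_shifted[k] = ω_6^(2k) · X[k]
Shifted x = [2, 0, -1, -3, 0, 2]

DFT(x[n-2]) = [0, 6.5000+2.5981i, -1.5000+0.8660i, 2, -1.5000-0.8660i, 6.5000-2.5981i]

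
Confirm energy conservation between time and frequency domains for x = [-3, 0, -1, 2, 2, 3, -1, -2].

Time domain:
Σ|x[n]|² = |-3|² + |0|² + |-1|² + |2|² + |2|² + |3|² + |-1|² + |-2|² = 32.0000

Frequency domain:
(1/8)Σ|X[k]|² = (1/8)(|0|² + |-9.9497-0.7071i|² + |1-3i|² + |-0.0503-0.7071i|² + |-6|² + |-0.0503+0.7071i|² + |1+3i|² + |-9.9497+0.7071i|²) = (1/8)·256.0000 = 32.0000

Both sides agree, confirming Parseval's theorem.

Σ|x[n]|² = (1/N)Σ|X[k]|² = 32.0000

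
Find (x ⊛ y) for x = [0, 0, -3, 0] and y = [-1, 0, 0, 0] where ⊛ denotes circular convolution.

(x ⊛ y)[n] = Σ(m=0 to 3) x[m] · y[(n-m) mod 4]

Computing each output sample:
(x ⊛ y)[0] = 0
(x ⊛ y)[1] = 0
(x ⊛ y)[2] = 3
(x ⊛ y)[3] = 0

x ⊛ y = [0, 0, 3, 0]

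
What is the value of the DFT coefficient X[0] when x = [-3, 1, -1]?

X[0] = Σ(n=0 to 2) x[n] · ω_3^0 = Σ x[n]
= (-3) + (1) + (-1)

X[0] = -3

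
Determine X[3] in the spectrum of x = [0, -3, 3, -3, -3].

X[3] = Σ(n=0 to 4) x[n] · ω_5^(3n) where ω_5 = e^(-2πi/5)
= (0)·ω_5^0 + (-3)·ω_5^3 + (3)·ω_5^6 + (-3)·ω_5^9 + (-3)·ω_5^12

X[3] = 4.8541-5.7063i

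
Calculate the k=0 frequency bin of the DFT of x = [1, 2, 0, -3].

X[0] = Σ(n=0 to 3) x[n] · ω_4^0 = Σ x[n]
= (1) + (2) + (0) + (-3)

X[0] = 0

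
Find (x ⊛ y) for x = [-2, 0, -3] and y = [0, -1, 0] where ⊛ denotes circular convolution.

(x ⊛ y)[n] = Σ(m=0 to 2) x[m] · y[(n-m) mod 3]

Computing each output sample:
(x ⊛ y)[0] = 3
(x ⊛ y)[1] = 2
(x ⊛ y)[2] = 0

x ⊛ y = [3, 2, 0]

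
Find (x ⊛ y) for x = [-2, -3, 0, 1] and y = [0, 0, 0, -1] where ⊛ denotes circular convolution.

(x ⊛ y)[n] = Σ(m=0 to 3) x[m] · y[(n-m) mod 4]

Computing each output sample:
(x ⊛ y)[0] = 3
(x ⊛ y)[1] = 0
(x ⊛ y)[2] = -1
(x ⊛ y)[3] = 2

x ⊛ y = [3, 0, -1, 2]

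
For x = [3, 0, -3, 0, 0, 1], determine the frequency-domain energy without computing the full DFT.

Parseval: Σ|x[n]|² = (1/N)Σ|X[k]|², so Σ|X[k]|² = N·Σ|x[n]|² = 6·19.0000

Σ|X[k]|² = N·Σ|x[n]|² = 6·19.0000 = 114.0000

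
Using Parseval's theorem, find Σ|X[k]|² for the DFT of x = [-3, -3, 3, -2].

Parseval: Σ|x[n]|² = (1/N)Σ|X[k]|², so Σ|X[k]|² = N·Σ|x[n]|² = 4·31.0000

Σ|X[k]|² = N·Σ|x[n]|² = 4·31.0000 = 124.0000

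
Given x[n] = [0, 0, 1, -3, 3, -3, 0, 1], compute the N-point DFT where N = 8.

X[k] = Σ(n=0 to 7) x[n] · ω_8^(nk)
where ω_8 = e^(-2πi/8)

Computing each X[k]:
X[0] = -1
X[1] = 1.9497-0.2929i
X[2] = 2+1i
X[3] = -7.9497+1.7071i
X[4] = 9
X[5] = -7.9497-1.7071i
X[6] = 2-1i
X[7] = 1.9497+0.2929i

X = [-1, 1.9497-0.2929i, 2+1i, -7.9497+1.7071i, 9, -7.9497-1.7071i, 2-1i, 1.9497+0.2929i]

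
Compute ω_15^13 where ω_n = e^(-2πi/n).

ω_15^13 = e^(-2πi·13/15)
= cos(-2π·13/15) + i·sin(-2π·13/15)
= cos(-26π/15) + i·sin(-26π/15)

ω_15^13 = cos(-26π/15) + i·sin(-26π/15) = 0.6691+0.7431i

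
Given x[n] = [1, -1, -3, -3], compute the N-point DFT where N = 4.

X[k] = Σ(n=0 to 3) x[n] · ω_4^(nk)
where ω_4 = e^(-2πi/4)

Computing each X[k]:
X[0] = -6
X[1] = 4-2i
X[2] = 2
X[3] = 4+2i

X = [-6, 4-2i, 2, 4+2i]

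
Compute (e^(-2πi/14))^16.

Since ω_14^14 = 1, powers reduce modulo 14.
16 mod 14 = 2
So ω_14^16 = ω_14^2 = e^(-2πi·2/14)

ω_14^16 = ω_14^2 = 0.6235-0.7818i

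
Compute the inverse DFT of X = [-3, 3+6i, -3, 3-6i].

x[n] = (1/4) Σ(k=0 to 3) X[k] · e^(2πikn/4)

Computing each x[n]:
x[0] = 0
x[1] = -3
x[2] = -3
x[3] = 3

x = [0, -3, -3, 3]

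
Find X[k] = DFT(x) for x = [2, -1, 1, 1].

X[k] = Σ(n=0 to 3) x[n] · ω_4^(nk)
where ω_4 = e^(-2πi/4)

Computing each X[k]:
X[0] = 3
X[1] = 1+2i
X[2] = 3
X[3] = 1-2i

X = [3, 1+2i, 3, 1-2i]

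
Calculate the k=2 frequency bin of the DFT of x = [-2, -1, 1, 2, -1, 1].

X[2] = Σ(n=0 to 5) x[n] · ω_6^(2n) where ω_6 = e^(-2πi/6)
= (-2)·ω_6^0 + (-1)·ω_6^2 + (1)·ω_6^4 + (2)·ω_6^6 + (-1)·ω_6^8 + (1)·ω_6^10

X[2] = 3.4641i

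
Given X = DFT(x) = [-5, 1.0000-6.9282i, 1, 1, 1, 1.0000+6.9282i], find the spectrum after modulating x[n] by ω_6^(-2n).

Modulation property: DFT(ω_6^(-2n)·x[n]) = X[(k-2) mod 6], so circularly shift X by 2 positions.

X[k-2] = [1, 1.0000+6.9282i, -5, 1.0000-6.9282i, 1, 1]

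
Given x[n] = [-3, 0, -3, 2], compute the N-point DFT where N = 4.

X[k] = Σ(n=0 to 3) x[n] · ω_4^(nk)
where ω_4 = e^(-2πi/4)

Computing each X[k]:
X[0] = -4
X[1] = 2i
X[2] = -8
X[3] = -2i

X = [-4, 2i, -8, -2i]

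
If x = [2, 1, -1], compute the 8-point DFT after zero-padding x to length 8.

Original 3-point DFT: [2, 2.0000-1.7321i, 2.0000+1.7321i]
Zero-padded 8-point DFT provides frequency interpolation.

DFT_8([x, 0, ...]) = [2, 2.7071+0.2929i, 3-1i, 1.2929-1.7071i, 0, 1.2929+1.7071i, 3+1i, 2.7071-0.2929i]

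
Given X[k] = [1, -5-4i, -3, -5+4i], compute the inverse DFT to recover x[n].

x[n] = (1/4) Σ(k=0 to 3) X[k] · e^(2πikn/4)

Computing each x[n]:
x[0] = -3
x[1] = 3
x[2] = 2
x[3] = -1

x = [-3, 3, 2, -1]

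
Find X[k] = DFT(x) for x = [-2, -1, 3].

X[k] = Σ(n=0 to 2) x[n] · ω_3^(nk)
where ω_3 = e^(-2πi/3)

Computing each X[k]:
X[0] = 0
X[1] = -3.0000+3.4641i
X[2] = -3.0000-3.4641i

X = [0, -3.0000+3.4641i, -3.0000-3.4641i]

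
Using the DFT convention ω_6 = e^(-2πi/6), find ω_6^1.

ω_6^1 = e^(-2πi·1/6)
= cos(-2π·1/6) + i·sin(-2π·1/6)
= cos(-2π/6) + i·sin(-2π/6)

ω_6^1 = cos(-2π/6) + i·sin(-2π/6) = 0.5000-0.8660i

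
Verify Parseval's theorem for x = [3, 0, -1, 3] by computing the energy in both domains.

Time domain:
Σ|x[n]|² = |3|² + |0|² + |-1|² + |3|² = 19.0000

Frequency domain:
(1/4)Σ|X[k]|² = (1/4)(|5|² + |4+3i|² + |-1|² + |4-3i|²) = (1/4)·76.0000 = 19.0000

Both sides agree, confirming Parseval's theorem.

Σ|x[n]|² = (1/N)Σ|X[k]|² = 19.0000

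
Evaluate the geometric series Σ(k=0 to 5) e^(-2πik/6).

Sum of all nth roots of unity equals 0 for n > 1 (geometric series with r ≠ 1).

0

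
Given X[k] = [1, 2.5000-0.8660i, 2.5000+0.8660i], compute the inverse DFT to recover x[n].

x[n] = (1/3) Σ(k=0 to 2) X[k] · e^(2πikn/3)

Computing each x[n]:
x[0] = 2
x[1] = 0
x[2] = -1

x = [2, 0, -1]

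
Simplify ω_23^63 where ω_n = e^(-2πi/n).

Since ω_23^23 = 1, powers reduce modulo 23.
63 mod 23 = 17
So ω_23^63 = ω_23^17 = e^(-2πi·17/23)

ω_23^63 = ω_23^17 = -0.0682+0.9977i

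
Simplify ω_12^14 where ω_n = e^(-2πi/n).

Since ω_12^12 = 1, powers reduce modulo 12.
14 mod 12 = 2
So ω_12^14 = ω_12^2 = e^(-2πi·2/12)

ω_12^14 = ω_12^2 = 0.5000-0.8660i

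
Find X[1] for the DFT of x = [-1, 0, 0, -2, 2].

X[1] = Σ(n=0 to 4) x[n] · ω_5^(1n) where ω_5 = e^(-2πi/5)
= (-1)·ω_5^0 + (0)·ω_5^1 + (0)·ω_5^2 + (-2)·ω_5^3 + (2)·ω_5^4

X[1] = 1.2361+0.7265i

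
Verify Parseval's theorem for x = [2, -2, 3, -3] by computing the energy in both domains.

Time domain:
Σ|x[n]|² = |2|² + |-2|² + |3|² + |-3|² = 26.0000

Frequency domain:
(1/4)Σ|X[k]|² = (1/4)(|0|² + |-1-1i|² + |10|² + |-1+1i|²) = (1/4)·104.0000 = 26.0000

Both sides agree, confirming Parseval's theorem.

Σ|x[n]|² = (1/N)Σ|X[k]|² = 26.0000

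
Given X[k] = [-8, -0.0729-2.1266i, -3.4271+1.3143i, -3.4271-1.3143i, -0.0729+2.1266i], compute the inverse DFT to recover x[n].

x[n] = (1/5) Σ(k=0 to 4) X[k] · e^(2πikn/5)

Computing each x[n]:
x[0] = -3
x[1] = 0
x[2] = -1
x[3] = -3
x[4] = -1

x = [-3, 0, -1, -3, -1]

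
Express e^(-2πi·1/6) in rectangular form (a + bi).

ω_6^1 = e^(-2πi·1/6)
= cos(-2π·1/6) + i·sin(-2π·1/6)
= cos(-2π/6) + i·sin(-2π/6)

ω_6^1 = cos(-2π/6) + i·sin(-2π/6) = 0.5000-0.8660i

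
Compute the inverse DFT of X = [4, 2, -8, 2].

x[n] = (1/4) Σ(k=0 to 3) X[k] · e^(2πikn/4)

Computing each x[n]:
x[0] = 0
x[1] = 3
x[2] = -2
x[3] = 3

x = [0, 3, -2, 3]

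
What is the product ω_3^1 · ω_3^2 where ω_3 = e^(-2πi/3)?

The primitive 3rd roots of unity are ω_3^k for k coprime to 3: k ∈ {1, 2}
Their product equals the constant term of the cyclotomic polynomial Φ_3(x) up to sign.
For n ≥ 3, the product of all primitive nth roots of unity is 1. (For n=1 it is 1; for n=2 it is -1.)

1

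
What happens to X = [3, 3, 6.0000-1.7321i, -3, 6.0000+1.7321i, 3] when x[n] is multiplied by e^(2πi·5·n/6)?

Modulation property: DFT(ω_6^(-5n)·x[n]) = X[(k-5) mod 6], so circularly shift X by 5 positions.

X[k-5] = [3, 6.0000-1.7321i, -3, 6.0000+1.7321i, 3, 3]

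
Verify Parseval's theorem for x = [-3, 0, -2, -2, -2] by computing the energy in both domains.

Time domain:
Σ|x[n]|² = |-3|² + |0|² + |-2|² + |-2|² + |-2|² = 21.0000

Frequency domain:
(1/5)Σ|X[k]|² = (1/5)(|-9|² + |-0.3820-1.9021i|² + |-2.6180-1.1756i|² + |-2.6180+1.1756i|² + |-0.3820+1.9021i|²) = (1/5)·105.0000 = 21.0000

Both sides agree, confirming Parseval's theorem.

Σ|x[n]|² = (1/N)Σ|X[k]|² = 21.0000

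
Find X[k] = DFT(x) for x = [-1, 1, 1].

X[k] = Σ(n=0 to 2) x[n] · ω_3^(nk)
where ω_3 = e^(-2πi/3)

Computing each X[k]:
X[0] = 1
X[1] = -2
X[2] = -2

X = [1, -2, -2]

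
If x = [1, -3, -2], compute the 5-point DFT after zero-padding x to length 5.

Original 3-point DFT: [-4, 3.5000+0.8660i, 3.5000-0.8660i]
Zero-padded 5-point DFT provides frequency interpolation.

DFT_5([x, 0, ...]) = [-4, 1.6910+4.0287i, 2.8090-0.1388i, 2.8090+0.1388i, 1.6910-4.0287i]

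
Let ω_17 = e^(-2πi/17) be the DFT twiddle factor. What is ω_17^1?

ω_17^1 = e^(-2πi·1/17)
= cos(-2π·1/17) + i·sin(-2π·1/17)
= cos(-2π/17) + i·sin(-2π/17)

ω_17^1 = cos(-2π/17) + i·sin(-2π/17) = 0.9325-0.3612i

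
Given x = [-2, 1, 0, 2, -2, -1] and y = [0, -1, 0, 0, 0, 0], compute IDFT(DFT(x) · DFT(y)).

(x ⊛ y)[n] = Σ(m=0 to 5) x[m] · y[(n-m) mod 6]

Computing each output sample:
(x ⊛ y)[0] = 1
(x ⊛ y)[1] = 2
(x ⊛ y)[2] = -1
(x ⊛ y)[3] = 0
(x ⊛ y)[4] = -2
(x ⊛ y)[5] = 2

x ⊛ y = [1, 2, -1, 0, -2, 2]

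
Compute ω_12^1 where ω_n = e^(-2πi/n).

ω_12^1 = e^(-2πi·1/12)
= cos(-2π·1/12) + i·sin(-2π·1/12)
= cos(-2π/12) + i·sin(-2π/12)

ω_12^1 = cos(-2π/12) + i·sin(-2π/12) = 0.8660-0.5000i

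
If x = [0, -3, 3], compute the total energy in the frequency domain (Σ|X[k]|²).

Parseval: Σ|x[n]|² = (1/N)Σ|X[k]|², so Σ|X[k]|² = N·Σ|x[n]|² = 3·18.0000

Σ|X[k]|² = N·Σ|x[n]|² = 3·18.0000 = 54.0000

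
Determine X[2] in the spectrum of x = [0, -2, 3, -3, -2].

X[2] = Σ(n=0 to 4) x[n] · ω_5^(2n) where ω_5 = e^(-2πi/5)
= (0)·ω_5^0 + (-2)·ω_5^2 + (3)·ω_5^4 + (-3)·ω_5^6 + (-2)·ω_5^8

X[2] = 3.2361+5.7063i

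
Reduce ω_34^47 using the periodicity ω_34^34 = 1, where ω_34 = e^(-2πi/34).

Since ω_34^34 = 1, powers reduce modulo 34.
47 mod 34 = 13
So ω_34^47 = ω_34^13 = e^(-2πi·13/34)

ω_34^47 = ω_34^13 = -0.7390-0.6737i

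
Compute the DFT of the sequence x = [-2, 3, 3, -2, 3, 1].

X[k] = Σ(n=0 to 5) x[n] · ω_6^(nk)
where ω_6 = e^(-2πi/6)

Computing each X[k]:
X[0] = 6
X[1] = -1.0000-1.7321i
X[2] = -9.0000-1.7321i
X[3] = 2
X[4] = -9.0000+1.7321i
X[5] = -1.0000+1.7321i

X = [6, -1.0000-1.7321i, -9.0000-1.7321i, 2, -9.0000+1.7321i, -1.0000+1.7321i]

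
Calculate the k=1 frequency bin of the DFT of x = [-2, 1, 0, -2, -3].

X[1] = Σ(n=0 to 4) x[n] · ω_5^(1n) where ω_5 = e^(-2πi/5)
= (-2)·ω_5^0 + (1)·ω_5^1 + (0)·ω_5^2 + (-2)·ω_5^3 + (-3)·ω_5^4

X[1] = -1.0000-4.9798i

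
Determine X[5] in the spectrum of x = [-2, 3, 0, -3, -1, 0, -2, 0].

X[5] = Σ(n=0 to 7) x[n] · ω_8^(5n) where ω_8 = e^(-2πi/8)
= (-2)·ω_8^0 + (3)·ω_8^5 + (0)·ω_8^10 + (-3)·ω_8^15 + (-1)·ω_8^20 + (0)·ω_8^25 + (-2)·ω_8^30 + (0)·ω_8^35

X[5] = -5.2426-2.0000i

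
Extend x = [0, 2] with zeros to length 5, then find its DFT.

Original 2-point DFT: [2, -2]
Zero-padded 5-point DFT provides frequency interpolation.

DFT_5([x, 0, ...]) = [2, 0.6180-1.9021i, -1.6180-1.1756i, -1.6180+1.1756i, 0.6180+1.9021i]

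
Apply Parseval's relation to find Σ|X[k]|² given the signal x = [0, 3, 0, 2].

Parseval: Σ|x[n]|² = (1/N)Σ|X[k]|², so Σ|X[k]|² = N·Σ|x[n]|² = 4·13.0000

Σ|X[k]|² = N·Σ|x[n]|² = 4·13.0000 = 52.0000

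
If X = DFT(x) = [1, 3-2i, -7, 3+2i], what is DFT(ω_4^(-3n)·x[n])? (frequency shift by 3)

Modulation property: DFT(ω_4^(-3n)·x[n]) = X[(k-3) mod 4], so circularly shift X by 3 positions.

X[k-3] = [3-2i, -7, 3+2i, 1]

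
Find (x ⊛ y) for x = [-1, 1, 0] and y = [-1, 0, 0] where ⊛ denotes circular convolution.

(x ⊛ y)[n] = Σ(m=0 to 2) x[m] · y[(n-m) mod 3]

Computing each output sample:
(x ⊛ y)[0] = 1
(x ⊛ y)[1] = -1
(x ⊛ y)[2] = 0

x ⊛ y = [1, -1, 0]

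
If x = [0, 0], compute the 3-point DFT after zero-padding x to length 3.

Original 2-point DFT: [0, 0]
Zero-padded 3-point DFT provides frequency interpolation.

DFT_3([x, 0, ...]) = [0, 0, 0]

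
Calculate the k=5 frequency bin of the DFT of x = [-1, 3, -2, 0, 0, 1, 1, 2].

X[5] = Σ(n=0 to 7) x[n] · ω_8^(5n) where ω_8 = e^(-2πi/8)
= (-1)·ω_8^0 + (3)·ω_8^5 + (-2)·ω_8^10 + (0)·ω_8^15 + (0)·ω_8^20 + (1)·ω_8^25 + (1)·ω_8^30 + (2)·ω_8^35

X[5] = -3.8284+3.0000i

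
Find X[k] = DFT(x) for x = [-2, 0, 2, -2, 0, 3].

X[k] = Σ(n=0 to 5) x[n] · ω_6^(nk)
where ω_6 = e^(-2πi/6)

Computing each X[k]:
X[0] = 1
X[1] = 0.5000+0.8660i
X[2] = -6.5000+4.3301i
X[3] = -1
X[4] = -6.5000-4.3301i
X[5] = 0.5000-0.8660i

X = [1, 0.5000+0.8660i, -6.5000+4.3301i, -1, -6.5000-4.3301i, 0.5000-0.8660i]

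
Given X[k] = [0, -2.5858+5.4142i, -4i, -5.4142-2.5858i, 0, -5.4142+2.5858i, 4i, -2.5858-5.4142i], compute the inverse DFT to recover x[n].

x[n] = (1/8) Σ(k=0 to 7) X[k] · e^(2πikn/8)

Computing each x[n]:
x[0] = -2
x[1] = 1
x[2] = -2
x[3] = -2
x[4] = 2
x[5] = 1
x[6] = 2
x[7] = 0

x = [-2, 1, -2, -2, 2, 1, 2, 0]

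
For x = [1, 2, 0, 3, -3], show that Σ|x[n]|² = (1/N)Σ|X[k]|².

Time domain:
Σ|x[n]|² = |1|² + |2|² + |0|² + |3|² + |-3|² = 23.0000

Frequency domain:
(1/5)Σ|X[k]|² = (1/5)(|3|² + |-1.7361-2.9919i|² + |2.7361-5.7921i|² + |2.7361+5.7921i|² + |-1.7361+2.9919i|²) = (1/5)·115.0000 = 23.0000

Both sides agree, confirming Parseval's theorem.

Σ|x[n]|² = (1/N)Σ|X[k]|² = 23.0000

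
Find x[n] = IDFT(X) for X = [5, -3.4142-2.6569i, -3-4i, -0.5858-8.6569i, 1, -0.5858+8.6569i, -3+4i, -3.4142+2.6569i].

x[n] = (1/8) Σ(k=0 to 7) X[k] · e^(2πikn/8)

Computing each x[n]:
x[0] = -1
x[1] = 3
x[2] = 0
x[3] = 2
x[4] = 1
x[5] = 0
x[6] = 3
x[7] = -3

x = [-1, 3, 0, 2, 1, 0, 3, -3]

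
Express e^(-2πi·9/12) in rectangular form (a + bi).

ω_12^9 = e^(-2πi·9/12)
= cos(-2π·9/12) + i·sin(-2π·9/12)
= cos(-18π/12) + i·sin(-18π/12)

ω_12^9 = cos(-18π/12) + i·sin(-18π/12) = 1i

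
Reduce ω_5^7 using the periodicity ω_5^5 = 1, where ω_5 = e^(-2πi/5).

Since ω_5^5 = 1, powers reduce modulo 5.
7 mod 5 = 2
So ω_5^7 = ω_5^2 = e^(-2πi·2/5)

ω_5^7 = ω_5^2 = -0.8090-0.5878i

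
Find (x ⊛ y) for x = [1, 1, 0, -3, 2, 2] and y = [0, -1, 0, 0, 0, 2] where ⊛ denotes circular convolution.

(x ⊛ y)[n] = Σ(m=0 to 5) x[m] · y[(n-m) mod 6]

Computing each output sample:
(x ⊛ y)[0] = 0
(x ⊛ y)[1] = -1
(x ⊛ y)[2] = -7
(x ⊛ y)[3] = 4
(x ⊛ y)[4] = 7
(x ⊛ y)[5] = 0

x ⊛ y = [0, -1, -7, 4, 7, 0]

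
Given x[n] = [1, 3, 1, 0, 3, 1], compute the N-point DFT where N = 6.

X[k] = Σ(n=0 to 5) x[n] · ω_6^(nk)
where ω_6 = e^(-2πi/6)

Computing each X[k]:
X[0] = 9
X[1] = 1
X[2] = -3.0000-3.4641i
X[3] = 1
X[4] = -3.0000+3.4641i
X[5] = 1

X = [9, 1, -3.0000-3.4641i, 1, -3.0000+3.4641i, 1]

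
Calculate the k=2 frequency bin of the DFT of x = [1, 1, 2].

X[2] = Σ(n=0 to 2) x[n] · ω_3^(2n) where ω_3 = e^(-2πi/3)
= (1)·ω_3^0 + (1)·ω_3^2 + (2)·ω_3^4

X[2] = -0.5000-0.8660i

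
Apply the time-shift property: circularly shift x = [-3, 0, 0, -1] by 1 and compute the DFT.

Time shift by 1: X_shifted[k] = ω_4^(1k) · X[k]
Shifted x = [-1, -3, 0, 0]

DFT(x[n-1]) = [-4, -1+3i, 2, -1-3i]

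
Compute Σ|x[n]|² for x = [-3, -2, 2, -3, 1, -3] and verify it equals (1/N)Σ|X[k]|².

Time domain:
Σ|x[n]|² = |-3|² + |-2|² + |2|² + |-3|² + |1|² + |-3|² = 36.0000

Frequency domain:
(1/6)Σ|X[k]|² = (1/6)(|-8|² + |-4.0000-1.7321i|² + |-5|² + |8|² + |-5|² + |-4.0000+1.7321i|²) = (1/6)·216.0000 = 36.0000

Both sides agree, confirming Parseval's theorem.

Σ|x[n]|² = (1/N)Σ|X[k]|² = 36.0000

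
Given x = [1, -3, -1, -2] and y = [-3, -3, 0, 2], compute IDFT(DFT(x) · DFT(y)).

(x ⊛ y)[n] = Σ(m=0 to 3) x[m] · y[(n-m) mod 4]

Computing each output sample:
(x ⊛ y)[0] = -3
(x ⊛ y)[1] = 4
(x ⊛ y)[2] = 8
(x ⊛ y)[3] = 11

x ⊛ y = [-3, 4, 8, 11]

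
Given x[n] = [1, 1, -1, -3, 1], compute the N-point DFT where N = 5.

X[k] = Σ(n=0 to 4) x[n] · ω_5^(nk)
where ω_5 = e^(-2πi/5)

Computing each X[k]:
X[0] = -1
X[1] = 4.8541-1.1756i
X[2] = -1.8541+1.9021i
X[3] = -1.8541-1.9021i
X[4] = 4.8541+1.1756i

X = [-1, 4.8541-1.1756i, -1.8541+1.9021i, -1.8541-1.9021i, 4.8541+1.1756i]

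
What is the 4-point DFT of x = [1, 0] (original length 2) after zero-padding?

Original 2-point DFT: [1, 1]
Zero-padded 4-point DFT provides frequency interpolation.

DFT_4([x, 0, ...]) = [1, 1, 1, 1]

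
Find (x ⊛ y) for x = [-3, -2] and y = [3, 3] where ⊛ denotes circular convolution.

(x ⊛ y)[n] = Σ(m=0 to 1) x[m] · y[(n-m) mod 2]

Computing each output sample:
(x ⊛ y)[0] = -15
(x ⊛ y)[1] = -15

x ⊛ y = [-15, -15]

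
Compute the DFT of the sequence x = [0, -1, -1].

X[k] = Σ(n=0 to 2) x[n] · ω_3^(nk)
where ω_3 = e^(-2πi/3)

Computing each X[k]:
X[0] = -2
X[1] = 1
X[2] = 1

X = [-2, 1, 1]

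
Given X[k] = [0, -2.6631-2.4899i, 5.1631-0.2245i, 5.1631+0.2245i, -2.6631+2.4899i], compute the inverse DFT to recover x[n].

x[n] = (1/5) Σ(k=0 to 4) X[k] · e^(2πikn/5)

Computing each x[n]:
x[0] = 1
x[1] = -1
x[2] = 2
x[3] = 1
x[4] = -3

x = [1, -1, 2, 1, -3]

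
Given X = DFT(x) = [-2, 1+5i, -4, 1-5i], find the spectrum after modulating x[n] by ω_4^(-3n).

Modulation property: DFT(ω_4^(-3n)·x[n]) = X[(k-3) mod 4], so circularly shift X by 3 positions.

X[k-3] = [1+5i, -4, 1-5i, -2]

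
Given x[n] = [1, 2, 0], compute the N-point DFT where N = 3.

X[k] = Σ(n=0 to 2) x[n] · ω_3^(nk)
where ω_3 = e^(-2πi/3)

Computing each X[k]:
X[0] = 3
X[1] = -1.7321i
X[2] = 1.7321i

X = [3, -1.7321i, 1.7321i]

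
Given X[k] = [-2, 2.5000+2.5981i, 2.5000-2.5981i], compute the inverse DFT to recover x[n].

x[n] = (1/3) Σ(k=0 to 2) X[k] · e^(2πikn/3)

Computing each x[n]:
x[0] = 1
x[1] = -3
x[2] = 0

x = [1, -3, 0]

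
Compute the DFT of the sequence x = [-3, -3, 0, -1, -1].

X[k] = Σ(n=0 to 4) x[n] · ω_5^(nk)
where ω_5 = e^(-2πi/5)

Computing each X[k]:
X[0] = -8
X[1] = -3.4271+1.3143i
X[2] = -0.0729+2.1266i
X[3] = -0.0729-2.1266i
X[4] = -3.4271-1.3143i

X = [-8, -3.4271+1.3143i, -0.0729+2.1266i, -0.0729-2.1266i, -3.4271-1.3143i]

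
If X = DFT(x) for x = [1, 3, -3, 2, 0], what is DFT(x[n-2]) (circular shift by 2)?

Time shift by 2: X_shifted[k] = ω_5^(2k) · X[k]
Shifted x = [2, 0, 1, 3, -3]

DFT(x[n-2]) = [3, -2.1631-1.6776i, 5.6631-3.6655i, 5.6631+3.6655i, -2.1631+1.6776i]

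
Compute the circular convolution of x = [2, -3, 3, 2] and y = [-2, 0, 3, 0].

(x ⊛ y)[n] = Σ(m=0 to 3) x[m] · y[(n-m) mod 4]

Computing each output sample:
(x ⊛ y)[0] = 5
(x ⊛ y)[1] = 12
(x ⊛ y)[2] = 0
(x ⊛ y)[3] = -13

x ⊛ y = [5, 12, 0, -13]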